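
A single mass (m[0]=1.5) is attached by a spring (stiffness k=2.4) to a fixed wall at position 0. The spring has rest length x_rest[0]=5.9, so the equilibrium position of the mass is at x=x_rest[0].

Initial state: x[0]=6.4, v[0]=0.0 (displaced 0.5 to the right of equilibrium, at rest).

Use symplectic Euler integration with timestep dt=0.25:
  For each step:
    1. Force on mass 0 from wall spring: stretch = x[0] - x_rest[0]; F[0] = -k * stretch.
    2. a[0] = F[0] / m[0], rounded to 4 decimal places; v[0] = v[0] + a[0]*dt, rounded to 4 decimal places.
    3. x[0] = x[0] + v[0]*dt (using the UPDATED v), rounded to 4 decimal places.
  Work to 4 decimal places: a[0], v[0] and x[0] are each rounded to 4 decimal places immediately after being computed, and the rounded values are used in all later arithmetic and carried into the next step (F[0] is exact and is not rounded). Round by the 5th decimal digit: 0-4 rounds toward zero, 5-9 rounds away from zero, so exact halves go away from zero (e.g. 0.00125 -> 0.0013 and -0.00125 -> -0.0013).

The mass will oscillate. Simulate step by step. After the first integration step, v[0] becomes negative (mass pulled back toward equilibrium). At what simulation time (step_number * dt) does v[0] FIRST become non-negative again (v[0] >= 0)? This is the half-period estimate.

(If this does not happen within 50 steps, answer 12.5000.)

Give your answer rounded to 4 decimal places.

Answer: 2.5000

Derivation:
Step 0: x=[6.4000] v=[0.0000]
Step 1: x=[6.3500] v=[-0.2000]
Step 2: x=[6.2550] v=[-0.3800]
Step 3: x=[6.1245] v=[-0.5220]
Step 4: x=[5.9716] v=[-0.6118]
Step 5: x=[5.8115] v=[-0.6405]
Step 6: x=[5.6602] v=[-0.6051]
Step 7: x=[5.5329] v=[-0.5092]
Step 8: x=[5.4423] v=[-0.3624]
Step 9: x=[5.3975] v=[-0.1793]
Step 10: x=[5.4029] v=[0.0217]
First v>=0 after going negative at step 10, time=2.5000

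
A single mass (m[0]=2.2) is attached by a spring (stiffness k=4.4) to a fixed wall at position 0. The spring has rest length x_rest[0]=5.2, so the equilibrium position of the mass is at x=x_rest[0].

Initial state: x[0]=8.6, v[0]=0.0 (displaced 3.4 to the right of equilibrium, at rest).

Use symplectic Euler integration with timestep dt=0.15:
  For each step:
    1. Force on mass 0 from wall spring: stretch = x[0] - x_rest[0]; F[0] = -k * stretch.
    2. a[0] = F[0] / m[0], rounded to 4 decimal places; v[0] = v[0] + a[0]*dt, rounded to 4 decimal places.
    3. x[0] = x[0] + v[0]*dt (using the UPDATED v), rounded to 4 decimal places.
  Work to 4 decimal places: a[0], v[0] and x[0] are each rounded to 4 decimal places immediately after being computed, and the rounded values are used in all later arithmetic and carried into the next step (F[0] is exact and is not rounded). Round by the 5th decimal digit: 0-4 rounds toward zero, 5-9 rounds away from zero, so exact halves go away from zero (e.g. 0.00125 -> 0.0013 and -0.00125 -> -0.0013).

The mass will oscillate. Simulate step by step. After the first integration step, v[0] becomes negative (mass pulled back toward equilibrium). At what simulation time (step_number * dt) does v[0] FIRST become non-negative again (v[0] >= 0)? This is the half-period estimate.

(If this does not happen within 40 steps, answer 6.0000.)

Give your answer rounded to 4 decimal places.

Step 0: x=[8.6000] v=[0.0000]
Step 1: x=[8.4470] v=[-1.0200]
Step 2: x=[8.1479] v=[-1.9941]
Step 3: x=[7.7161] v=[-2.8785]
Step 4: x=[7.1711] v=[-3.6333]
Step 5: x=[6.5374] v=[-4.2246]
Step 6: x=[5.8435] v=[-4.6258]
Step 7: x=[5.1207] v=[-4.8189]
Step 8: x=[4.4014] v=[-4.7951]
Step 9: x=[3.7181] v=[-4.5555]
Step 10: x=[3.1015] v=[-4.1109]
Step 11: x=[2.5793] v=[-3.4814]
Step 12: x=[2.1750] v=[-2.6952]
Step 13: x=[1.9068] v=[-1.7877]
Step 14: x=[1.7868] v=[-0.7997]
Step 15: x=[1.8204] v=[0.2243]
First v>=0 after going negative at step 15, time=2.2500

Answer: 2.2500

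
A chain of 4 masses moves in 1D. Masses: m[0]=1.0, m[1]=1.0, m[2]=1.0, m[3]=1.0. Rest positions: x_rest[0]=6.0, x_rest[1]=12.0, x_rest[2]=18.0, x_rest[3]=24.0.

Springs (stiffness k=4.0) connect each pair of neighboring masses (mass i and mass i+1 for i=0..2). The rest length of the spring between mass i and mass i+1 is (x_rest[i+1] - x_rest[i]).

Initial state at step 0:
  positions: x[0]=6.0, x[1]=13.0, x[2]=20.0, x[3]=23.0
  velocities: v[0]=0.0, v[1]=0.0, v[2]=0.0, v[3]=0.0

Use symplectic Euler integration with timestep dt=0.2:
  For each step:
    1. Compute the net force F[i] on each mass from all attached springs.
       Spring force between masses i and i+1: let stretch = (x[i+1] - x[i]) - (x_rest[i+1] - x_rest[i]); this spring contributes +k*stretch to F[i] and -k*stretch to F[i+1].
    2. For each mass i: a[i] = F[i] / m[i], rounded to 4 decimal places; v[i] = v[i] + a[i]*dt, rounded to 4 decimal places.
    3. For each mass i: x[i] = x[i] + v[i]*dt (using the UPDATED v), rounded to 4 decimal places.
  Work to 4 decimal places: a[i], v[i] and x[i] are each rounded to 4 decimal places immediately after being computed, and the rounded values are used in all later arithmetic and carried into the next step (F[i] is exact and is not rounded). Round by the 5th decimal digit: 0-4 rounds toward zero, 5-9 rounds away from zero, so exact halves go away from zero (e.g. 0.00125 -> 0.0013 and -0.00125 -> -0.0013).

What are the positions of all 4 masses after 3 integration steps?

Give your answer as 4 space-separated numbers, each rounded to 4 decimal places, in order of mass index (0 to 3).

Answer: 6.8238 12.6815 17.4369 25.0577

Derivation:
Step 0: x=[6.0000 13.0000 20.0000 23.0000] v=[0.0000 0.0000 0.0000 0.0000]
Step 1: x=[6.1600 13.0000 19.3600 23.4800] v=[0.8000 0.0000 -3.2000 2.4000]
Step 2: x=[6.4544 12.9232 18.3616 24.2608] v=[1.4720 -0.3840 -4.9920 3.9040]
Step 3: x=[6.8238 12.6815 17.4369 25.0577] v=[1.8470 -1.2083 -4.6234 3.9846]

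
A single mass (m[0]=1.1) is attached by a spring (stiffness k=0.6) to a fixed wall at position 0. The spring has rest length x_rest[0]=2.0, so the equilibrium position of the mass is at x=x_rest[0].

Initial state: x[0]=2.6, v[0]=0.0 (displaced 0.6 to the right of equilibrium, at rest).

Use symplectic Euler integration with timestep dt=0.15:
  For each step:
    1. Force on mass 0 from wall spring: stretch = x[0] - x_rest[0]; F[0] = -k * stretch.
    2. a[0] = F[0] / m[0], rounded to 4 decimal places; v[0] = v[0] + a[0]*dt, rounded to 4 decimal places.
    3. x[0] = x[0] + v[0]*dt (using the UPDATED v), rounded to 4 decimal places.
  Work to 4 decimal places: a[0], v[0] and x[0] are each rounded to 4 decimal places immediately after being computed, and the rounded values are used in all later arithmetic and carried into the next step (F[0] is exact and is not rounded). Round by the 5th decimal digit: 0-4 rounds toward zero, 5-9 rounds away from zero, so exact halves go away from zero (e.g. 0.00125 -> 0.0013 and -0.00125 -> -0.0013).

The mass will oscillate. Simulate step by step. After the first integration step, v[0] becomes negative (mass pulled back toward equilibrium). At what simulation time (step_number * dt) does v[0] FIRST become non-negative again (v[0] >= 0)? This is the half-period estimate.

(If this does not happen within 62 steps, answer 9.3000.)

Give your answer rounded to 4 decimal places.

Answer: 4.3500

Derivation:
Step 0: x=[2.6000] v=[0.0000]
Step 1: x=[2.5926] v=[-0.0491]
Step 2: x=[2.5780] v=[-0.0976]
Step 3: x=[2.5563] v=[-0.1449]
Step 4: x=[2.5277] v=[-0.1904]
Step 5: x=[2.4927] v=[-0.2336]
Step 6: x=[2.4516] v=[-0.2739]
Step 7: x=[2.4050] v=[-0.3108]
Step 8: x=[2.3534] v=[-0.3439]
Step 9: x=[2.2975] v=[-0.3728]
Step 10: x=[2.2379] v=[-0.3971]
Step 11: x=[2.1754] v=[-0.4166]
Step 12: x=[2.1108] v=[-0.4310]
Step 13: x=[2.0448] v=[-0.4401]
Step 14: x=[1.9782] v=[-0.4438]
Step 15: x=[1.9119] v=[-0.4420]
Step 16: x=[1.8467] v=[-0.4348]
Step 17: x=[1.7834] v=[-0.4223]
Step 18: x=[1.7227] v=[-0.4046]
Step 19: x=[1.6654] v=[-0.3819]
Step 20: x=[1.6122] v=[-0.3545]
Step 21: x=[1.5638] v=[-0.3228]
Step 22: x=[1.5207] v=[-0.2871]
Step 23: x=[1.4835] v=[-0.2479]
Step 24: x=[1.4527] v=[-0.2056]
Step 25: x=[1.4286] v=[-0.1608]
Step 26: x=[1.4115] v=[-0.1140]
Step 27: x=[1.4016] v=[-0.0659]
Step 28: x=[1.3991] v=[-0.0169]
Step 29: x=[1.4039] v=[0.0323]
First v>=0 after going negative at step 29, time=4.3500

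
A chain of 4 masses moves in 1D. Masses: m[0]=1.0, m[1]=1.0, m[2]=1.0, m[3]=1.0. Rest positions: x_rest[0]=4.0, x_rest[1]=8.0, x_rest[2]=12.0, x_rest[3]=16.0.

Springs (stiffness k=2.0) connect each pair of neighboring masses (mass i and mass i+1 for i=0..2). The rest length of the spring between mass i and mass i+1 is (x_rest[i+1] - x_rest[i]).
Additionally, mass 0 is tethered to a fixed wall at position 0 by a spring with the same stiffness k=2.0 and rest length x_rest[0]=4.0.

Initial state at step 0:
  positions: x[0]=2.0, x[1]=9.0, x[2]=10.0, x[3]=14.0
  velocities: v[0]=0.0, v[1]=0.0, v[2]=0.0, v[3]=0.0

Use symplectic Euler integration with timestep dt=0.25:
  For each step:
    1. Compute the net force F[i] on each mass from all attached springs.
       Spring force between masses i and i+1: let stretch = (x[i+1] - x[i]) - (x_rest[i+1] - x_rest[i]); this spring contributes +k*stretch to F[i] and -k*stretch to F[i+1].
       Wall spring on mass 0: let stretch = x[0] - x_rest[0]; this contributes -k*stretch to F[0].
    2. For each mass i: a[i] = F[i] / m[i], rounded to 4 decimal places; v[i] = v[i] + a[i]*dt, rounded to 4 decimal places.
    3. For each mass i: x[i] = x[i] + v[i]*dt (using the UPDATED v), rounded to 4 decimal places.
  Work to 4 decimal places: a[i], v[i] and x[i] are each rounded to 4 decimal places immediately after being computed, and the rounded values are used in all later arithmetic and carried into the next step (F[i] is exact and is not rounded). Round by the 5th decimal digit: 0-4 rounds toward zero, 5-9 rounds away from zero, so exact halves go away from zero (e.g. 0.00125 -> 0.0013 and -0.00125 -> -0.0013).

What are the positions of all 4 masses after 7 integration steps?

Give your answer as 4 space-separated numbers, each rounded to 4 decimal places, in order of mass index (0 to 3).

Answer: 3.4709 7.4388 10.2205 15.8128

Derivation:
Step 0: x=[2.0000 9.0000 10.0000 14.0000] v=[0.0000 0.0000 0.0000 0.0000]
Step 1: x=[2.6250 8.2500 10.3750 14.0000] v=[2.5000 -3.0000 1.5000 0.0000]
Step 2: x=[3.6250 7.0625 10.9375 14.0469] v=[4.0000 -4.7500 2.2500 0.1875]
Step 3: x=[4.6016 5.9297 11.4043 14.2051] v=[3.9063 -4.5313 1.8672 0.6328]
Step 4: x=[5.1690 5.3152 11.5369 14.5132] v=[2.2696 -2.4581 0.5303 1.2324]
Step 5: x=[5.1086 5.4601 11.2638 14.9493] v=[-0.2418 0.5797 -1.0924 1.7443]
Step 6: x=[4.4535 6.2866 10.7259 15.4247] v=[-2.6204 3.3058 -2.1515 1.9016]
Step 7: x=[3.4709 7.4388 10.2205 15.8128] v=[-3.9306 4.6089 -2.0218 1.5522]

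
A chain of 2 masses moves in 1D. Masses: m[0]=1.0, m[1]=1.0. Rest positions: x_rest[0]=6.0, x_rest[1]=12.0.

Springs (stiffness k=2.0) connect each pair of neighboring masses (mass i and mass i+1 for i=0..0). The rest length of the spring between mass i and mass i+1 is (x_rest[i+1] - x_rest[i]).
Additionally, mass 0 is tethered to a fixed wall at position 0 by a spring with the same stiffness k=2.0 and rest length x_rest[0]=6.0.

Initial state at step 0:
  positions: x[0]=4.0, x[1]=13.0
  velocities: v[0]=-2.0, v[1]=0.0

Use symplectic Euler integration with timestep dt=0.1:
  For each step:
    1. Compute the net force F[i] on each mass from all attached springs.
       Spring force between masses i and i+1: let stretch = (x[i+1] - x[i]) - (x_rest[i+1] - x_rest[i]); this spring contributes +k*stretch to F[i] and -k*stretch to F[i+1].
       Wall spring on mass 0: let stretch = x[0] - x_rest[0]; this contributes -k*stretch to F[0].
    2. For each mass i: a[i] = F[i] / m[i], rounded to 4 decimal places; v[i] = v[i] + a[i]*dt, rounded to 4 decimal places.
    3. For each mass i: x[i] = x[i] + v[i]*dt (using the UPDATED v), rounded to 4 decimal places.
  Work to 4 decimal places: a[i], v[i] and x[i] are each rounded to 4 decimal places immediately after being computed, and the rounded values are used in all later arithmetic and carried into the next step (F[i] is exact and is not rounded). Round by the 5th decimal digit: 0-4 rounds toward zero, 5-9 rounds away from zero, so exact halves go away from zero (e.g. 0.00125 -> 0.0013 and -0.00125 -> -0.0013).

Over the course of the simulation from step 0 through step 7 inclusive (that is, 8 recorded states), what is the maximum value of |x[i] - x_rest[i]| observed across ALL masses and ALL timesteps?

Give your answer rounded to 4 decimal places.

Answer: 2.1000

Derivation:
Step 0: x=[4.0000 13.0000] v=[-2.0000 0.0000]
Step 1: x=[3.9000 12.9400] v=[-1.0000 -0.6000]
Step 2: x=[3.9028 12.8192] v=[0.0280 -1.2080]
Step 3: x=[4.0059 12.6401] v=[1.0307 -1.7913]
Step 4: x=[4.2015 12.4083] v=[1.9564 -2.3181]
Step 5: x=[4.4773 12.1324] v=[2.7575 -2.7595]
Step 6: x=[4.8166 11.8234] v=[3.3931 -3.0905]
Step 7: x=[5.1997 11.4942] v=[3.8311 -3.2919]
Max displacement = 2.1000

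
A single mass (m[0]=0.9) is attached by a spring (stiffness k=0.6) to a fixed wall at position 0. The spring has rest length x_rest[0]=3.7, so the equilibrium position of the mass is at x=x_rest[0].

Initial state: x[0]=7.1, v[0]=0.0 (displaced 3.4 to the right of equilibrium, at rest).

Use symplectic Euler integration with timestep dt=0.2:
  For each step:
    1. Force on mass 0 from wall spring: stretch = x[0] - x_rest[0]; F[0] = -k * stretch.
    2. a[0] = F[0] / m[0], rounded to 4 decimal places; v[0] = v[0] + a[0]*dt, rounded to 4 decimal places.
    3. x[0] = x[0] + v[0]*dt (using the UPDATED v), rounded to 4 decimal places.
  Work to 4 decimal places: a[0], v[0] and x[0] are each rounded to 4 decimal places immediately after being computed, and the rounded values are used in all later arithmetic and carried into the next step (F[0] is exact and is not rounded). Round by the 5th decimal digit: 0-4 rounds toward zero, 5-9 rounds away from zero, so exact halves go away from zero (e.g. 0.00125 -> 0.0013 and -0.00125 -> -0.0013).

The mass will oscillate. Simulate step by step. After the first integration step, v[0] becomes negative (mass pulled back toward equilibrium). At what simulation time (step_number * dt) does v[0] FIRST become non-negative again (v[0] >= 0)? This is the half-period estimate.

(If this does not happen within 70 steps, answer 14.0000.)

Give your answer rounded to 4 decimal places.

Step 0: x=[7.1000] v=[0.0000]
Step 1: x=[7.0093] v=[-0.4533]
Step 2: x=[6.8304] v=[-0.8945]
Step 3: x=[6.5680] v=[-1.3119]
Step 4: x=[6.2291] v=[-1.6943]
Step 5: x=[5.8228] v=[-2.0315]
Step 6: x=[5.3599] v=[-2.3145]
Step 7: x=[4.8527] v=[-2.5358]
Step 8: x=[4.3148] v=[-2.6895]
Step 9: x=[3.7605] v=[-2.7715]
Step 10: x=[3.2046] v=[-2.7796]
Step 11: x=[2.6619] v=[-2.7135]
Step 12: x=[2.1469] v=[-2.5751]
Step 13: x=[1.6733] v=[-2.3680]
Step 14: x=[1.2537] v=[-2.0978]
Step 15: x=[0.8994] v=[-1.7716]
Step 16: x=[0.6198] v=[-1.3982]
Step 17: x=[0.4223] v=[-0.9875]
Step 18: x=[0.3122] v=[-0.5505]
Step 19: x=[0.2924] v=[-0.0988]
Step 20: x=[0.3635] v=[0.3555]
First v>=0 after going negative at step 20, time=4.0000

Answer: 4.0000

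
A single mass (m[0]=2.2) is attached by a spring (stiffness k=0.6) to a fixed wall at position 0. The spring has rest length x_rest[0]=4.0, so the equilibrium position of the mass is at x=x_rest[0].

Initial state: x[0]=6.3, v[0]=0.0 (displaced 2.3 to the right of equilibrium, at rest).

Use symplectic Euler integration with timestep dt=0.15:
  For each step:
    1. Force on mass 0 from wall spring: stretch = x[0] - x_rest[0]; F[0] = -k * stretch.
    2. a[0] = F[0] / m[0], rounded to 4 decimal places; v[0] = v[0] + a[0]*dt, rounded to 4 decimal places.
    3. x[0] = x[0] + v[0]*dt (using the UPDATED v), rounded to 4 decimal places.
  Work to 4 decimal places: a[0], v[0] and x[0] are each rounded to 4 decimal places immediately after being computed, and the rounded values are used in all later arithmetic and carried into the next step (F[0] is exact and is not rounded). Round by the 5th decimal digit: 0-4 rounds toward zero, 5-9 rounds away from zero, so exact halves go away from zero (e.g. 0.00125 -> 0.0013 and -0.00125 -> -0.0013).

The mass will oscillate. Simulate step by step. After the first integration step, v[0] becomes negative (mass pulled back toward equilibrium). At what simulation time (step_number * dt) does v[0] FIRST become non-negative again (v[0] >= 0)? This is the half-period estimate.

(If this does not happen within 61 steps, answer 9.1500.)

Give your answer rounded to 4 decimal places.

Answer: 6.1500

Derivation:
Step 0: x=[6.3000] v=[0.0000]
Step 1: x=[6.2859] v=[-0.0941]
Step 2: x=[6.2578] v=[-0.1876]
Step 3: x=[6.2158] v=[-0.2800]
Step 4: x=[6.1602] v=[-0.3706]
Step 5: x=[6.0914] v=[-0.4590]
Step 6: x=[6.0097] v=[-0.5446]
Step 7: x=[5.9157] v=[-0.6268]
Step 8: x=[5.8099] v=[-0.7052]
Step 9: x=[5.6930] v=[-0.7792]
Step 10: x=[5.5657] v=[-0.8485]
Step 11: x=[5.4288] v=[-0.9126]
Step 12: x=[5.2831] v=[-0.9711]
Step 13: x=[5.1296] v=[-1.0236]
Step 14: x=[4.9691] v=[-1.0698]
Step 15: x=[4.8027] v=[-1.1094]
Step 16: x=[4.6314] v=[-1.1422]
Step 17: x=[4.4562] v=[-1.1680]
Step 18: x=[4.2782] v=[-1.1867]
Step 19: x=[4.0985] v=[-1.1981]
Step 20: x=[3.9182] v=[-1.2021]
Step 21: x=[3.7384] v=[-1.1988]
Step 22: x=[3.5602] v=[-1.1881]
Step 23: x=[3.3847] v=[-1.1701]
Step 24: x=[3.2130] v=[-1.1449]
Step 25: x=[3.0461] v=[-1.1127]
Step 26: x=[2.8850] v=[-1.0737]
Step 27: x=[2.7308] v=[-1.0281]
Step 28: x=[2.5844] v=[-0.9762]
Step 29: x=[2.4467] v=[-0.9183]
Step 30: x=[2.3185] v=[-0.8548]
Step 31: x=[2.2006] v=[-0.7860]
Step 32: x=[2.0937] v=[-0.7124]
Step 33: x=[1.9985] v=[-0.6344]
Step 34: x=[1.9156] v=[-0.5525]
Step 35: x=[1.8455] v=[-0.4672]
Step 36: x=[1.7886] v=[-0.3791]
Step 37: x=[1.7453] v=[-0.2886]
Step 38: x=[1.7158] v=[-0.1964]
Step 39: x=[1.7004] v=[-0.1030]
Step 40: x=[1.6991] v=[-0.0089]
Step 41: x=[1.7119] v=[0.0852]
First v>=0 after going negative at step 41, time=6.1500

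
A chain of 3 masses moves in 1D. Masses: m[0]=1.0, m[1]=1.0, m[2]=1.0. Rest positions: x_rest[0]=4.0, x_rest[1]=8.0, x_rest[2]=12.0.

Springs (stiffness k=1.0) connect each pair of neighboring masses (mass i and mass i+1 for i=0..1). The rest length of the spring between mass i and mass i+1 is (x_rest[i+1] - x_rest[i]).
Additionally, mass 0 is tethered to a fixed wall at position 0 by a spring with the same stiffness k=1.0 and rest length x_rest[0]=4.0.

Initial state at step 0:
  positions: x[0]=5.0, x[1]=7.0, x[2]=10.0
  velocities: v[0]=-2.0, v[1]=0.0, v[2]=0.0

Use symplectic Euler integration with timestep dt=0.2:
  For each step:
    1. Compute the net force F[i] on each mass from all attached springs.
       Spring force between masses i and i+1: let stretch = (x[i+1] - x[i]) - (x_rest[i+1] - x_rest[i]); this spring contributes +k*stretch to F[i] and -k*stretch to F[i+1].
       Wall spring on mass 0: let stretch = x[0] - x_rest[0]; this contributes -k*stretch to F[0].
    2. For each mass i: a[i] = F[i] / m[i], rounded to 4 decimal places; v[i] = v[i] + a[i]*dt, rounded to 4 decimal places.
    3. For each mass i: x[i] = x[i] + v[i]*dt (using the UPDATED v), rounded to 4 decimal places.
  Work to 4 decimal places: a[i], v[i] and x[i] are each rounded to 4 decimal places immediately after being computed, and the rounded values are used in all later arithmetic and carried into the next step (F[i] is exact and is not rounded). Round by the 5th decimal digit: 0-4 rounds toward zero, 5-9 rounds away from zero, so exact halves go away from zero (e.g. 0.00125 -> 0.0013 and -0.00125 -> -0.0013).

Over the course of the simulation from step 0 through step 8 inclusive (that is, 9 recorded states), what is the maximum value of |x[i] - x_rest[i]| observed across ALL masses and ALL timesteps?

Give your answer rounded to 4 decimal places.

Answer: 2.6491

Derivation:
Step 0: x=[5.0000 7.0000 10.0000] v=[-2.0000 0.0000 0.0000]
Step 1: x=[4.4800 7.0400 10.0400] v=[-2.6000 0.2000 0.2000]
Step 2: x=[3.8832 7.0976 10.1200] v=[-2.9840 0.2880 0.4000]
Step 3: x=[3.2596 7.1475 10.2391] v=[-3.1178 0.2496 0.5955]
Step 4: x=[2.6612 7.1656 10.3945] v=[-2.9921 0.0903 0.7772]
Step 5: x=[2.1365 7.1326 10.5808] v=[-2.6235 -0.1648 0.9314]
Step 6: x=[1.7262 7.0377 10.7892] v=[-2.0516 -0.4744 1.0418]
Step 7: x=[1.4593 6.8804 11.0075] v=[-1.3345 -0.7864 1.0915]
Step 8: x=[1.3509 6.6714 11.2207] v=[-0.5421 -1.0452 1.0661]
Max displacement = 2.6491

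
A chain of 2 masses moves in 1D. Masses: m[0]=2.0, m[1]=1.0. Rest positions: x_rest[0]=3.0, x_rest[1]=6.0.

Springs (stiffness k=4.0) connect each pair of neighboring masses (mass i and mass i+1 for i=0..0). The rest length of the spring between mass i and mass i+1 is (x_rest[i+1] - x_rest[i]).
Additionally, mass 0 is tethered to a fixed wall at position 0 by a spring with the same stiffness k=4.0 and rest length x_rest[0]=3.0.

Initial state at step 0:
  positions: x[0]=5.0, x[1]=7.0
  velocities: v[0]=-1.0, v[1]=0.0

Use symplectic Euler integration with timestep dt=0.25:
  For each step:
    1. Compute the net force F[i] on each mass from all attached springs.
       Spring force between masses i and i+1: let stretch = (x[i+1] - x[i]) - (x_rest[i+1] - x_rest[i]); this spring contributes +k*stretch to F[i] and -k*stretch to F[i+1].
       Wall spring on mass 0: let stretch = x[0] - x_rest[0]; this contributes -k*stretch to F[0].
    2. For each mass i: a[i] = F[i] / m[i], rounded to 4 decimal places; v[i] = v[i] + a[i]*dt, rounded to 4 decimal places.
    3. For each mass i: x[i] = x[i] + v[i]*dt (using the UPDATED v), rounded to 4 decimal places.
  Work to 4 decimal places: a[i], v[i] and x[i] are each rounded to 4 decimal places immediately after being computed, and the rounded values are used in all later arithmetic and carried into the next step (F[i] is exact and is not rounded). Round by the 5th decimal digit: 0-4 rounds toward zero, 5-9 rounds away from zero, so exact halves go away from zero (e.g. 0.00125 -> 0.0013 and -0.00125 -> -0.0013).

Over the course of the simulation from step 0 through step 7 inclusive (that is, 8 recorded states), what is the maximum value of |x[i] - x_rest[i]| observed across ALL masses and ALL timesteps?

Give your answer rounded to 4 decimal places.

Step 0: x=[5.0000 7.0000] v=[-1.0000 0.0000]
Step 1: x=[4.3750 7.2500] v=[-2.5000 1.0000]
Step 2: x=[3.5625 7.5313] v=[-3.2500 1.1250]
Step 3: x=[2.8008 7.5704] v=[-3.0469 0.1562]
Step 4: x=[2.2852 7.1671] v=[-2.0625 -1.6134]
Step 5: x=[2.0942 6.2933] v=[-0.7642 -3.4953]
Step 6: x=[2.1663 5.1197] v=[0.2883 -4.6944]
Step 7: x=[2.3368 3.9578] v=[0.6819 -4.6478]
Max displacement = 2.0422

Answer: 2.0422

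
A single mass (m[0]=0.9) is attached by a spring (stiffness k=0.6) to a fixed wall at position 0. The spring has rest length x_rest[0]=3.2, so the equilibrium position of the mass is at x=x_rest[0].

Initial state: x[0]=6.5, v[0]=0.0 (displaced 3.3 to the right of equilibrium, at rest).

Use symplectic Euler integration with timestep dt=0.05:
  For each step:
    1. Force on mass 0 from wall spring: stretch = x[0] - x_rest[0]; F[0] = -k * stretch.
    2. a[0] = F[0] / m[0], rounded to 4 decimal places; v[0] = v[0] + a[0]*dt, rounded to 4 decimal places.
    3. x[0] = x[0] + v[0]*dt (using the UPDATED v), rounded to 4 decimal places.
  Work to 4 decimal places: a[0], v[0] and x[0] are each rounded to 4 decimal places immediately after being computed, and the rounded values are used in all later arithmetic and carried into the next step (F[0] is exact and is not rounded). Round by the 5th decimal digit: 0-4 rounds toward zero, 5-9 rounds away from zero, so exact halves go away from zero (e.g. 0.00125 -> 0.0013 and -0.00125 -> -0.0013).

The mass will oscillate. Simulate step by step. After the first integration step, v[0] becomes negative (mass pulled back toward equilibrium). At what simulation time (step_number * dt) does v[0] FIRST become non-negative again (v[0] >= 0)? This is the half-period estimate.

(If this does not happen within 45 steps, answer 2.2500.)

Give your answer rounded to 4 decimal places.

Answer: 2.2500

Derivation:
Step 0: x=[6.5000] v=[0.0000]
Step 1: x=[6.4945] v=[-0.1100]
Step 2: x=[6.4835] v=[-0.2198]
Step 3: x=[6.4670] v=[-0.3293]
Step 4: x=[6.4451] v=[-0.4382]
Step 5: x=[6.4178] v=[-0.5464]
Step 6: x=[6.3851] v=[-0.6537]
Step 7: x=[6.3471] v=[-0.7599]
Step 8: x=[6.3039] v=[-0.8648]
Step 9: x=[6.2555] v=[-0.9683]
Step 10: x=[6.2020] v=[-1.0702]
Step 11: x=[6.1435] v=[-1.1703]
Step 12: x=[6.0801] v=[-1.2684]
Step 13: x=[6.0119] v=[-1.3644]
Step 14: x=[5.9390] v=[-1.4581]
Step 15: x=[5.8615] v=[-1.5494]
Step 16: x=[5.7796] v=[-1.6381]
Step 17: x=[5.6934] v=[-1.7241]
Step 18: x=[5.6030] v=[-1.8072]
Step 19: x=[5.5086] v=[-1.8873]
Step 20: x=[5.4104] v=[-1.9643]
Step 21: x=[5.3085] v=[-2.0380]
Step 22: x=[5.2031] v=[-2.1083]
Step 23: x=[5.0943] v=[-2.1751]
Step 24: x=[4.9824] v=[-2.2382]
Step 25: x=[4.8675] v=[-2.2976]
Step 26: x=[4.7498] v=[-2.3532]
Step 27: x=[4.6296] v=[-2.4049]
Step 28: x=[4.5070] v=[-2.4526]
Step 29: x=[4.3822] v=[-2.4962]
Step 30: x=[4.2554] v=[-2.5356]
Step 31: x=[4.1269] v=[-2.5708]
Step 32: x=[3.9968] v=[-2.6017]
Step 33: x=[3.8654] v=[-2.6283]
Step 34: x=[3.7329] v=[-2.6505]
Step 35: x=[3.5995] v=[-2.6683]
Step 36: x=[3.4654] v=[-2.6816]
Step 37: x=[3.3309] v=[-2.6904]
Step 38: x=[3.1962] v=[-2.6948]
Step 39: x=[3.0615] v=[-2.6947]
Step 40: x=[2.9270] v=[-2.6901]
Step 41: x=[2.7930] v=[-2.6810]
Step 42: x=[2.6596] v=[-2.6674]
Step 43: x=[2.5271] v=[-2.6494]
Step 44: x=[2.3958] v=[-2.6270]
Step 45: x=[2.2658] v=[-2.6002]
v[0] did not become non-negative within 45 steps; using fallback time=2.2500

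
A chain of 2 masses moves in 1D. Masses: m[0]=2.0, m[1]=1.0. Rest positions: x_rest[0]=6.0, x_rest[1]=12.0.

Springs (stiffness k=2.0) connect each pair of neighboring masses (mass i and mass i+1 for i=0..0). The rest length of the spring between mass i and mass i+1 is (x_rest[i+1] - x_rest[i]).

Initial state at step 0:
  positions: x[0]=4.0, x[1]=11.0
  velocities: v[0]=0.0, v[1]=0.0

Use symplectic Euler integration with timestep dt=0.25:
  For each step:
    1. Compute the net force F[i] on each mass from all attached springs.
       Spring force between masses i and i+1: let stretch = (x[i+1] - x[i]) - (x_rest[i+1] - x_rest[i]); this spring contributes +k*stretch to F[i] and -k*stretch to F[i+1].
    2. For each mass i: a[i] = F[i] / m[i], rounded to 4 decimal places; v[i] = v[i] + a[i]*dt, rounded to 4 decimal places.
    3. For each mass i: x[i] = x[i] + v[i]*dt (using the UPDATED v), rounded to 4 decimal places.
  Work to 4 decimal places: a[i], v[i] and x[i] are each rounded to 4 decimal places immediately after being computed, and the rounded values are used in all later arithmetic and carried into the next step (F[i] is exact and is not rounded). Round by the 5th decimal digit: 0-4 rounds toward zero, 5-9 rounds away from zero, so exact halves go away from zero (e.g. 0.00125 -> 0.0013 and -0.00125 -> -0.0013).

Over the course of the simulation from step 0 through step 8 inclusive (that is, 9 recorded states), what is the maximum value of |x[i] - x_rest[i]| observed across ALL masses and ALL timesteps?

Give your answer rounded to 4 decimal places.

Step 0: x=[4.0000 11.0000] v=[0.0000 0.0000]
Step 1: x=[4.0625 10.8750] v=[0.2500 -0.5000]
Step 2: x=[4.1758 10.6484] v=[0.4531 -0.9063]
Step 3: x=[4.3186 10.3628] v=[0.5713 -1.1426]
Step 4: x=[4.4642 10.0716] v=[0.5824 -1.1647]
Step 5: x=[4.5853 9.8295] v=[0.4843 -0.9684]
Step 6: x=[4.6592 9.6819] v=[0.2954 -0.5905]
Step 7: x=[4.6720 9.6564] v=[0.0511 -0.1019]
Step 8: x=[4.6213 9.7579] v=[-0.2028 0.4059]
Max displacement = 2.3436

Answer: 2.3436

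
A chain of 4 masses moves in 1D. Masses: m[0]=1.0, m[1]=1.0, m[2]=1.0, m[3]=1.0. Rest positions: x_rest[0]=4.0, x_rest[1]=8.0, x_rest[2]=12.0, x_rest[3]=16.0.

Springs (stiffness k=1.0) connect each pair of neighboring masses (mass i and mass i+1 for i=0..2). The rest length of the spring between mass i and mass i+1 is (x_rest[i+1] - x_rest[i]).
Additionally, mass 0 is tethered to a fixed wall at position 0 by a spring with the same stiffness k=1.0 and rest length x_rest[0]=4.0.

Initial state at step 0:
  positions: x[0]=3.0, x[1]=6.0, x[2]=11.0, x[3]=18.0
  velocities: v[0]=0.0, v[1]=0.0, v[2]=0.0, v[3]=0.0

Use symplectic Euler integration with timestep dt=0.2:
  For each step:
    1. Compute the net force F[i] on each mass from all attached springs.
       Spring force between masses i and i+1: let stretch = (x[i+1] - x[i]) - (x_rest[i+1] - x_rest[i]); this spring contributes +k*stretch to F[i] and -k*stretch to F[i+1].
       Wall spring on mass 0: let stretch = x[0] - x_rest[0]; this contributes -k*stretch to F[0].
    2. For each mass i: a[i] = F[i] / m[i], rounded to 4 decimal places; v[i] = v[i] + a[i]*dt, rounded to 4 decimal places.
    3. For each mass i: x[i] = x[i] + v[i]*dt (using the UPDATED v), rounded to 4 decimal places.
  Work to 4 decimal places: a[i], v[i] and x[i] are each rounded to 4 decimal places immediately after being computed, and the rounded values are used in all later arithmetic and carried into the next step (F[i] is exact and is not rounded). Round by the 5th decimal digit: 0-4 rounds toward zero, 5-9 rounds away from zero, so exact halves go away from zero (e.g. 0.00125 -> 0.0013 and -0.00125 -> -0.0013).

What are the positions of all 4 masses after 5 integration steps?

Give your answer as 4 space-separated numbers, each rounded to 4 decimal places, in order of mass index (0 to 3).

Answer: 3.1015 7.0899 11.9425 16.4626

Derivation:
Step 0: x=[3.0000 6.0000 11.0000 18.0000] v=[0.0000 0.0000 0.0000 0.0000]
Step 1: x=[3.0000 6.0800 11.0800 17.8800] v=[0.0000 0.4000 0.4000 -0.6000]
Step 2: x=[3.0032 6.2368 11.2320 17.6480] v=[0.0160 0.7840 0.7600 -1.1600]
Step 3: x=[3.0156 6.4641 11.4408 17.3194] v=[0.0621 1.1363 1.0442 -1.6432]
Step 4: x=[3.0453 6.7525 11.6857 16.9156] v=[0.1487 1.4419 1.2246 -2.0189]
Step 5: x=[3.1015 7.0899 11.9425 16.4626] v=[0.2811 1.6871 1.2839 -2.2649]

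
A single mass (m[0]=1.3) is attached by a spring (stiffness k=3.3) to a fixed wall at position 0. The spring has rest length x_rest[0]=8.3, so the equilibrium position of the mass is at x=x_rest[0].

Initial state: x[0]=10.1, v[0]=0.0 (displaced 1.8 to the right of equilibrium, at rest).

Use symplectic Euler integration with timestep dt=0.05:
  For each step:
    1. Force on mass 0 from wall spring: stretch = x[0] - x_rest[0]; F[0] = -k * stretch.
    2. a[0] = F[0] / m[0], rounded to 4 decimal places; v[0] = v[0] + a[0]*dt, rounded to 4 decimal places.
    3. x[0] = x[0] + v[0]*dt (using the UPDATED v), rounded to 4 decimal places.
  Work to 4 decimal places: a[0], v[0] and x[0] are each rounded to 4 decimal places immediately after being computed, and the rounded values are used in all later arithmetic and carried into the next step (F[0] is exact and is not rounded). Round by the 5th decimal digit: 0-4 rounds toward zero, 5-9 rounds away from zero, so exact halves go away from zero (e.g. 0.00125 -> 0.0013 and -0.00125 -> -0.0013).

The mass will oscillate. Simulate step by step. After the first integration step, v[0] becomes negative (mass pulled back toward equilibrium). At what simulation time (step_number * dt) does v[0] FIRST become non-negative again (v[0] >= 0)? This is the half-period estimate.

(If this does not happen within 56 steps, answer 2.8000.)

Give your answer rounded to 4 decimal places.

Step 0: x=[10.1000] v=[0.0000]
Step 1: x=[10.0886] v=[-0.2285]
Step 2: x=[10.0658] v=[-0.4555]
Step 3: x=[10.0318] v=[-0.6796]
Step 4: x=[9.9868] v=[-0.8994]
Step 5: x=[9.9311] v=[-1.1135]
Step 6: x=[9.8651] v=[-1.3205]
Step 7: x=[9.7891] v=[-1.5191]
Step 8: x=[9.7037] v=[-1.7081]
Step 9: x=[9.6094] v=[-1.8863]
Step 10: x=[9.5068] v=[-2.0525]
Step 11: x=[9.3965] v=[-2.2057]
Step 12: x=[9.2793] v=[-2.3449]
Step 13: x=[9.1558] v=[-2.4692]
Step 14: x=[9.0269] v=[-2.5778]
Step 15: x=[8.8934] v=[-2.6701]
Step 16: x=[8.7561] v=[-2.7454]
Step 17: x=[8.6159] v=[-2.8033]
Step 18: x=[8.4737] v=[-2.8434]
Step 19: x=[8.3304] v=[-2.8654]
Step 20: x=[8.1869] v=[-2.8693]
Step 21: x=[8.0442] v=[-2.8549]
Step 22: x=[7.9031] v=[-2.8224]
Step 23: x=[7.7645] v=[-2.7720]
Step 24: x=[7.6293] v=[-2.7040]
Step 25: x=[7.4984] v=[-2.6189]
Step 26: x=[7.3725] v=[-2.5172]
Step 27: x=[7.2525] v=[-2.3995]
Step 28: x=[7.1392] v=[-2.2666]
Step 29: x=[7.0332] v=[-2.1193]
Step 30: x=[6.9353] v=[-1.9585]
Step 31: x=[6.8460] v=[-1.7853]
Step 32: x=[6.7660] v=[-1.6008]
Step 33: x=[6.6957] v=[-1.4061]
Step 34: x=[6.6356] v=[-1.2025]
Step 35: x=[6.5860] v=[-0.9913]
Step 36: x=[6.5473] v=[-0.7738]
Step 37: x=[6.5197] v=[-0.5513]
Step 38: x=[6.5034] v=[-0.3253]
Step 39: x=[6.4985] v=[-0.0973]
Step 40: x=[6.5051] v=[0.1314]
First v>=0 after going negative at step 40, time=2.0000

Answer: 2.0000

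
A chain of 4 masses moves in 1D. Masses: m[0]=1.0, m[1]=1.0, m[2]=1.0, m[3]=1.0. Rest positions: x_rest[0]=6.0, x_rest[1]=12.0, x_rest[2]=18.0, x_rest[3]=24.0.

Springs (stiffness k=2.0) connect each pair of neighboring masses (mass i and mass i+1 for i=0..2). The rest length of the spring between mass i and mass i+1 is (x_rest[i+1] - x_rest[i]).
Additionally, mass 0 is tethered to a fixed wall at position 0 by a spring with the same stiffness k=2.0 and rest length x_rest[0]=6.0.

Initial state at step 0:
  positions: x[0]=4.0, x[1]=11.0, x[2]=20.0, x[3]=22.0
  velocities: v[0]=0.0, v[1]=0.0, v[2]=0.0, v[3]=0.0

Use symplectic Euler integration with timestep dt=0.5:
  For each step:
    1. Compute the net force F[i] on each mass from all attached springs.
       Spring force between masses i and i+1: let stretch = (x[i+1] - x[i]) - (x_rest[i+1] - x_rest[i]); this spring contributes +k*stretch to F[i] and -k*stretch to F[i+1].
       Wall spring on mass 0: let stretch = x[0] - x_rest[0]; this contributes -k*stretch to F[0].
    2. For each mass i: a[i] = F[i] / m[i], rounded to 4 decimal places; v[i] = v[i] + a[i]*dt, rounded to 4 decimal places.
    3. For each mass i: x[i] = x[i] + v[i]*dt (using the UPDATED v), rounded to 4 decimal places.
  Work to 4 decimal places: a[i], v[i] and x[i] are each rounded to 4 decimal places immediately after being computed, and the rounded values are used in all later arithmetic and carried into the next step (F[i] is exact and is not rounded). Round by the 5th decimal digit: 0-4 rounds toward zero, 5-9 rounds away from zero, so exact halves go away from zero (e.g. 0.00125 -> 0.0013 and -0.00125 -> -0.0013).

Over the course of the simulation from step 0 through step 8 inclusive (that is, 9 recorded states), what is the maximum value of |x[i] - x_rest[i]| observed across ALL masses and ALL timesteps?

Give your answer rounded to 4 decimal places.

Answer: 3.5000

Derivation:
Step 0: x=[4.0000 11.0000 20.0000 22.0000] v=[0.0000 0.0000 0.0000 0.0000]
Step 1: x=[5.5000 12.0000 16.5000 24.0000] v=[3.0000 2.0000 -7.0000 4.0000]
Step 2: x=[7.5000 12.0000 14.5000 25.2500] v=[4.0000 0.0000 -4.0000 2.5000]
Step 3: x=[8.0000 11.0000 16.6250 24.1250] v=[1.0000 -2.0000 4.2500 -2.2500]
Step 4: x=[6.0000 11.3125 19.6875 22.2500] v=[-4.0000 0.6250 6.1250 -3.7500]
Step 5: x=[3.6563 13.1563 19.8438 22.0938] v=[-4.6875 3.6875 0.3125 -0.3125]
Step 6: x=[4.2344 13.5938 17.7813 23.8126] v=[1.1562 0.8750 -4.1250 3.4375]
Step 7: x=[7.3750 11.4454 16.6407 25.5157] v=[6.2812 -4.2969 -2.2812 3.4062]
Step 8: x=[8.8633 9.8594 17.3400 25.7813] v=[2.9766 -3.1720 1.3985 0.5312]
Max displacement = 3.5000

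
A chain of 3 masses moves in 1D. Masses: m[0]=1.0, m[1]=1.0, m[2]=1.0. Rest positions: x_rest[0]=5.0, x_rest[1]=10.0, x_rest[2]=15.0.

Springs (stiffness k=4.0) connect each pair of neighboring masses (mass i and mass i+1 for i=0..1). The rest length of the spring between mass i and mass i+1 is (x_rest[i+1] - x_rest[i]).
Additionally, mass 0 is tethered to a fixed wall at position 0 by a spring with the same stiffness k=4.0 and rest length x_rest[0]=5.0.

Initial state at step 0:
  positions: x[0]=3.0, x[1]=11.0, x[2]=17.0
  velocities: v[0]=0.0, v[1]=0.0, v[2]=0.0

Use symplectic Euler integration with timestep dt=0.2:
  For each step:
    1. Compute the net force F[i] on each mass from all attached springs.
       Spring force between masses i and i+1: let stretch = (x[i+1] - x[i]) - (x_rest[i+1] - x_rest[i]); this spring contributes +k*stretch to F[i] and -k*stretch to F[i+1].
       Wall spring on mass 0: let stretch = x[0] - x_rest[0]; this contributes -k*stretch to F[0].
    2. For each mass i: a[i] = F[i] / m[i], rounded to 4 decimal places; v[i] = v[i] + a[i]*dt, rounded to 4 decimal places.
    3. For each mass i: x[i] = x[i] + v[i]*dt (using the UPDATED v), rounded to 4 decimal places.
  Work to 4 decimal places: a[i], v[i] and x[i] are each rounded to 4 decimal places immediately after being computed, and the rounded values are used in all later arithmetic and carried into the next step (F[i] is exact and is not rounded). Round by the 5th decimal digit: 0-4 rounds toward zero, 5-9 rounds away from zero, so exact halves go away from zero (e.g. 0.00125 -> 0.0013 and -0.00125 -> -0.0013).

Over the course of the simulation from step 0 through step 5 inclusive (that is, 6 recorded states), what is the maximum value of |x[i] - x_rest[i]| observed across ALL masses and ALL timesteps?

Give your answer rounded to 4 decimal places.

Step 0: x=[3.0000 11.0000 17.0000] v=[0.0000 0.0000 0.0000]
Step 1: x=[3.8000 10.6800 16.8400] v=[4.0000 -1.6000 -0.8000]
Step 2: x=[5.0928 10.2448 16.4944] v=[6.4640 -2.1760 -1.7280]
Step 3: x=[6.3951 9.9852 15.9489] v=[6.5114 -1.2979 -2.7277]
Step 4: x=[7.2486 10.1054 15.2492] v=[4.2674 0.6010 -3.4987]
Step 5: x=[7.3994 10.5915 14.5265] v=[0.7540 2.4306 -3.6137]
Max displacement = 2.3994

Answer: 2.3994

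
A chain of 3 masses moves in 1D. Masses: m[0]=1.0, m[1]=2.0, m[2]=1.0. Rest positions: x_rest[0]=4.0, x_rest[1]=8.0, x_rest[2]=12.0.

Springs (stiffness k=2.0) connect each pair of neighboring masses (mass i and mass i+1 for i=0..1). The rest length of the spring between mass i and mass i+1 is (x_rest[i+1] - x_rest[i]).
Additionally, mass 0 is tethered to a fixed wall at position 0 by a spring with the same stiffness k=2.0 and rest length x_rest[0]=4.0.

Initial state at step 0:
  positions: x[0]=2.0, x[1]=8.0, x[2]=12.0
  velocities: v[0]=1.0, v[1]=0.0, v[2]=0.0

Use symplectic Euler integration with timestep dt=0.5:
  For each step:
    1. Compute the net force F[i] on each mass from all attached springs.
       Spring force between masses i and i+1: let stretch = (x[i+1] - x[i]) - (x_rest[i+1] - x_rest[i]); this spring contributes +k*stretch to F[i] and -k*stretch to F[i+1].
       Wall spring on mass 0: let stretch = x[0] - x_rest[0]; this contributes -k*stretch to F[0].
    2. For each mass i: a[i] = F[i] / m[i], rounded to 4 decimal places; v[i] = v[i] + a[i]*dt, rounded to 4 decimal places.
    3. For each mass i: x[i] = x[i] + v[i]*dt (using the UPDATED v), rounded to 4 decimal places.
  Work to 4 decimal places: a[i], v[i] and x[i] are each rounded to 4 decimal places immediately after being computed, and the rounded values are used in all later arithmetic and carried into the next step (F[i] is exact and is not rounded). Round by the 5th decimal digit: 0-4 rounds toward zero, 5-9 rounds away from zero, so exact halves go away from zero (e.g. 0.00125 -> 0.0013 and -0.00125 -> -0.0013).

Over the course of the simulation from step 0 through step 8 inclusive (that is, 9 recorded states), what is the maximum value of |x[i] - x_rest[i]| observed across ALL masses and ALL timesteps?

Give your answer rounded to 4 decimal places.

Step 0: x=[2.0000 8.0000 12.0000] v=[1.0000 0.0000 0.0000]
Step 1: x=[4.5000 7.5000 12.0000] v=[5.0000 -1.0000 0.0000]
Step 2: x=[6.2500 7.3750 11.7500] v=[3.5000 -0.2500 -0.5000]
Step 3: x=[5.4375 8.0625 11.3125] v=[-1.6250 1.3750 -0.8750]
Step 4: x=[3.2188 8.9063 11.2500] v=[-4.4375 1.6875 -0.1250]
Step 5: x=[2.2344 8.9141 12.0157] v=[-1.9688 0.0156 1.5313]
Step 6: x=[3.4727 8.0274 13.2306] v=[2.4765 -1.7735 2.4297]
Step 7: x=[5.2520 7.3028 13.8439] v=[3.5585 -1.4493 1.2265]
Step 8: x=[5.4307 7.7008 13.1866] v=[0.3573 0.7959 -1.3146]
Max displacement = 2.2500

Answer: 2.2500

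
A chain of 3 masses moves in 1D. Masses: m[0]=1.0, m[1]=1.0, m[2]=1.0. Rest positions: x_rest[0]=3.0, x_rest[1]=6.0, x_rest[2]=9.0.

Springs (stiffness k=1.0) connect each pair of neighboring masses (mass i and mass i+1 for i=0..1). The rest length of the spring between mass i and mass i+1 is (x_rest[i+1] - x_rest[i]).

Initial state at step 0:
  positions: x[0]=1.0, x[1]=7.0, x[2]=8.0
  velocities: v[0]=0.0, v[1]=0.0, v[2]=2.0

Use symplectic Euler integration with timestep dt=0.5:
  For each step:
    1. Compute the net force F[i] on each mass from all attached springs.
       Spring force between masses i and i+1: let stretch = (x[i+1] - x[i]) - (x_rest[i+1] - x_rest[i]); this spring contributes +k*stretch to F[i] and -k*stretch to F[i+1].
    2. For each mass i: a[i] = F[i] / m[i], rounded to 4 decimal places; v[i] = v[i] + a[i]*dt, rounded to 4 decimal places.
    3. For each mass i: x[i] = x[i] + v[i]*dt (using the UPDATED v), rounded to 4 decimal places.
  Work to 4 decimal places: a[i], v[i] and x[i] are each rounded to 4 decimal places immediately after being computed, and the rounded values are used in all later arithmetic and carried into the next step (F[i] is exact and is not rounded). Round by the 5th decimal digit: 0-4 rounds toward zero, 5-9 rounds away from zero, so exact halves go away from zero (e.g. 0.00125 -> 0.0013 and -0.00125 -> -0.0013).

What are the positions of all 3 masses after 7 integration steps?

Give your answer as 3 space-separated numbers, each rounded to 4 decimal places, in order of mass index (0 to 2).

Answer: 4.6351 9.3500 9.0154

Derivation:
Step 0: x=[1.0000 7.0000 8.0000] v=[0.0000 0.0000 2.0000]
Step 1: x=[1.7500 5.7500 9.5000] v=[1.5000 -2.5000 3.0000]
Step 2: x=[2.7500 4.4375 10.8125] v=[2.0000 -2.6250 2.6250]
Step 3: x=[3.4219 4.2969 11.2813] v=[1.3438 -0.2813 0.9375]
Step 4: x=[3.5626 5.6836 10.7540] v=[0.2813 2.7734 -1.0547]
Step 5: x=[3.4835 7.8077 9.7091] v=[-0.1582 4.2481 -2.0899]
Step 6: x=[3.7355 9.3261 8.9388] v=[0.5039 3.0367 -1.5406]
Step 7: x=[4.6351 9.3500 9.0154] v=[1.7992 0.0478 0.1531]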